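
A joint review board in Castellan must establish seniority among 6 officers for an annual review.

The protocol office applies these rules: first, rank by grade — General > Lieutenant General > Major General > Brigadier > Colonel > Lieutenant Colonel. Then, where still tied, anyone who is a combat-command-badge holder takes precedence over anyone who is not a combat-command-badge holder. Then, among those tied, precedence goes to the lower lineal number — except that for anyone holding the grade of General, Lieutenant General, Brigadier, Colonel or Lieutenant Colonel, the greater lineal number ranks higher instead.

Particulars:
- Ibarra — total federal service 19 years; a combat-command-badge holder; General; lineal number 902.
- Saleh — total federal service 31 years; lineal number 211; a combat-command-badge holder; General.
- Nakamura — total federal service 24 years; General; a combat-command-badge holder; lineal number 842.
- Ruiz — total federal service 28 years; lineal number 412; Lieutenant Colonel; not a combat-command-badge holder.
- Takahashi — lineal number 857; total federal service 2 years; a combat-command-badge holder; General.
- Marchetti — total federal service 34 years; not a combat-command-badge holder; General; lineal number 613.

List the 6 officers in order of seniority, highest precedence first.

Ibarra, Takahashi, Nakamura, Saleh, Marchetti, Ruiz

By grade: Ibarra, Takahashi, Nakamura, Saleh and Marchetti (General); then Ruiz (Lieutenant Colonel).
Among Ibarra, Takahashi, Nakamura, Saleh and Marchetti, a combat-command-badge holder before not a combat-command-badge holder: Ibarra, Takahashi, Nakamura and Saleh (a combat-command-badge holder) before Marchetti (not a combat-command-badge holder).
Among Ibarra, Takahashi, Nakamura and Saleh, by lineal number (higher first) (reversed rule for this group): Ibarra (902) before Takahashi (857) before Nakamura (842) before Saleh (211).
Full order: Ibarra, Takahashi, Nakamura, Saleh, Marchetti, Ruiz.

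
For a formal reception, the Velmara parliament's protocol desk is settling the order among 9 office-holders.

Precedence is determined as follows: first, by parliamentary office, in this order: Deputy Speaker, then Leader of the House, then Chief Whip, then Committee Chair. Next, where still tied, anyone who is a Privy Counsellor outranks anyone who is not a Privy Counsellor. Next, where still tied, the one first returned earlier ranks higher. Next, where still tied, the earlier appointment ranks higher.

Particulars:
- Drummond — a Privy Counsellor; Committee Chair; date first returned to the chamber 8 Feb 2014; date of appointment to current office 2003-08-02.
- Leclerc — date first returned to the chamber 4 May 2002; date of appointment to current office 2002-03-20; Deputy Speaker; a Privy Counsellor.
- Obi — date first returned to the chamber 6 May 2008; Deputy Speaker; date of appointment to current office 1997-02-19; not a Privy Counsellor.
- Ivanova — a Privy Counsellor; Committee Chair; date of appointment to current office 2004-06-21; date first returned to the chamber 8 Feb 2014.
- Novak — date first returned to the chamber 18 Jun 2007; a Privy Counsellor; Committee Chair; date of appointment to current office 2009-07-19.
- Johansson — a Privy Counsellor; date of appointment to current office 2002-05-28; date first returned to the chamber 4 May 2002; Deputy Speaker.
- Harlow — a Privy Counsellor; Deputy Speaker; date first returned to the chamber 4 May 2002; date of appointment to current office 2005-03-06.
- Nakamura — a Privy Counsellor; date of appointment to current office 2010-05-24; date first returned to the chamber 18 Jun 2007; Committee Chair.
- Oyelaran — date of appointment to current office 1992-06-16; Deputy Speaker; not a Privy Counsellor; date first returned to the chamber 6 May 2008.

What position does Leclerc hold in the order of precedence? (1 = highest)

1

By parliamentary office: Leclerc, Johansson, Harlow, Oyelaran and Obi (Deputy Speaker); then Novak, Nakamura, Drummond and Ivanova (Committee Chair).
Among Leclerc, Johansson, Harlow, Oyelaran and Obi, a Privy Counsellor before not a Privy Counsellor: Leclerc, Johansson and Harlow (a Privy Counsellor) before Oyelaran and Obi (not a Privy Counsellor).
Leclerc, Johansson and Harlow all have date first returned to the chamber 4 May 2002, so the next rule applies.
Among Leclerc, Johansson and Harlow, by date of appointment to current office (earlier first): Leclerc (2002-03-20) before Johansson (2002-05-28) before Harlow (2005-03-06).
Oyelaran and Obi both have date first returned to the chamber 6 May 2008, so the next rule applies.
Among Oyelaran and Obi, by date of appointment to current office (earlier first): Oyelaran (1992-06-16) before Obi (1997-02-19).
Novak, Nakamura, Drummond and Ivanova are each a Privy Counsellor, so the next rule applies.
Among Novak, Nakamura, Drummond and Ivanova, by date first returned to the chamber (earlier first): Novak and Nakamura (18 Jun 2007) before Drummond and Ivanova (8 Feb 2014).
Among Novak and Nakamura, by date of appointment to current office (earlier first): Novak (2009-07-19) before Nakamura (2010-05-24).
Among Drummond and Ivanova, by date of appointment to current office (earlier first): Drummond (2003-08-02) before Ivanova (2004-06-21).
Order: Leclerc, Johansson, Harlow, Oyelaran, Obi, Novak, Nakamura, Drummond, Ivanova. So position 1.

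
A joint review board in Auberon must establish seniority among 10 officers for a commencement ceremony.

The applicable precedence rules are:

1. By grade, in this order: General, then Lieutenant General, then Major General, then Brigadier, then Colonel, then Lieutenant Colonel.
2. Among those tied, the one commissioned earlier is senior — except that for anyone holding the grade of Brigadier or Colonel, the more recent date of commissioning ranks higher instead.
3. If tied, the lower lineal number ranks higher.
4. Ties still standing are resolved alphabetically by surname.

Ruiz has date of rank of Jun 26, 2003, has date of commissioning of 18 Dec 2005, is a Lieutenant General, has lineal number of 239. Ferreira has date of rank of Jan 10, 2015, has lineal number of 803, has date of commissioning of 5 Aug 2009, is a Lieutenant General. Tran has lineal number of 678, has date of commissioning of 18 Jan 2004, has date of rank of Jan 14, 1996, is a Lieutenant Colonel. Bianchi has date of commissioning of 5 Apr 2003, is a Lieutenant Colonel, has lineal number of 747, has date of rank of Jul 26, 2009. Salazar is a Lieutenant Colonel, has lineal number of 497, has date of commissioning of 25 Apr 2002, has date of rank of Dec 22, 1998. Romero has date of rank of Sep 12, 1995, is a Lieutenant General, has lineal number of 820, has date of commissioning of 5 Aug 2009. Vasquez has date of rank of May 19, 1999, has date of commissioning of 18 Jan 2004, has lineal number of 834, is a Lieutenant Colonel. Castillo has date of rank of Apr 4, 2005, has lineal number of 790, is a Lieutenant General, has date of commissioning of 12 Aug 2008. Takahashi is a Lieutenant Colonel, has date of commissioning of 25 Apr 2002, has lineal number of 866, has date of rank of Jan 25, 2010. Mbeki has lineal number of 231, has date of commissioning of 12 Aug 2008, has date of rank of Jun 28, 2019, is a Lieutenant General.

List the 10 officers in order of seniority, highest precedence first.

By grade: Ruiz, Mbeki, Castillo, Ferreira and Romero (Lieutenant General); then Salazar, Takahashi, Bianchi, Tran and Vasquez (Lieutenant Colonel).
Among Ruiz, Mbeki, Castillo, Ferreira and Romero, by date of commissioning (earlier first): Ruiz (18 Dec 2005) before Mbeki and Castillo (12 Aug 2008) before Ferreira and Romero (5 Aug 2009).
Among Mbeki and Castillo, by lineal number (lower first): Mbeki (231) before Castillo (790).
Among Ferreira and Romero, by lineal number (lower first): Ferreira (803) before Romero (820).
Among Salazar, Takahashi, Bianchi, Tran and Vasquez, by date of commissioning (earlier first): Salazar and Takahashi (25 Apr 2002) before Bianchi (5 Apr 2003) before Tran and Vasquez (18 Jan 2004).
Among Salazar and Takahashi, by lineal number (lower first): Salazar (497) before Takahashi (866).
Among Tran and Vasquez, by lineal number (lower first): Tran (678) before Vasquez (834).
Full order: Ruiz, Mbeki, Castillo, Ferreira, Romero, Salazar, Takahashi, Bianchi, Tran, Vasquez.

Ruiz, Mbeki, Castillo, Ferreira, Romero, Salazar, Takahashi, Bianchi, Tran, Vasquez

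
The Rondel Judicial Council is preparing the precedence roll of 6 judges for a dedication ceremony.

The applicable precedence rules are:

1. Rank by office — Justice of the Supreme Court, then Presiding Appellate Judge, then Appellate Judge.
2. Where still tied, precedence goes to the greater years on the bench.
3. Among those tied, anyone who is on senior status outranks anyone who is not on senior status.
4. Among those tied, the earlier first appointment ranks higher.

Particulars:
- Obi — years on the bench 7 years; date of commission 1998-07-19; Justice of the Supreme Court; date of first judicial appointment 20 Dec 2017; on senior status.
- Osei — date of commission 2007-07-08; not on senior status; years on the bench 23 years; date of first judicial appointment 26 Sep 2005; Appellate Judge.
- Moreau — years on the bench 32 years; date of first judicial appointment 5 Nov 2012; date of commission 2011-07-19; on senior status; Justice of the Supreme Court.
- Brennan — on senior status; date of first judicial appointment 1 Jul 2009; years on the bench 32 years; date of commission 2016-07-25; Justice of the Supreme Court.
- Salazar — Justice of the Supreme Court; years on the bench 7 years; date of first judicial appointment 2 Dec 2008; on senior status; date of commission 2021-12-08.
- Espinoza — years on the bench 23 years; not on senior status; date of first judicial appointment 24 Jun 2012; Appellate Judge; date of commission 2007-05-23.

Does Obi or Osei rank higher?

By office: Brennan, Moreau, Salazar and Obi (Justice of the Supreme Court); then Osei and Espinoza (Appellate Judge).
Among Brennan, Moreau, Salazar and Obi, by years on the bench (higher first): Brennan and Moreau (32 years) before Salazar and Obi (7 years).
Brennan and Moreau are each on senior status, so the next rule applies.
Among Brennan and Moreau, by date of first judicial appointment (earlier first): Brennan (1 Jul 2009) before Moreau (5 Nov 2012).
Salazar and Obi are each on senior status, so the next rule applies.
Among Salazar and Obi, by date of first judicial appointment (earlier first): Salazar (2 Dec 2008) before Obi (20 Dec 2017).
Osei and Espinoza both have years on the bench 23 years, so the next rule applies.
Osei and Espinoza are each not on senior status, so the next rule applies.
Among Osei and Espinoza, by date of first judicial appointment (earlier first): Osei (26 Sep 2005) before Espinoza (24 Jun 2012).
So Obi takes precedence.

Obi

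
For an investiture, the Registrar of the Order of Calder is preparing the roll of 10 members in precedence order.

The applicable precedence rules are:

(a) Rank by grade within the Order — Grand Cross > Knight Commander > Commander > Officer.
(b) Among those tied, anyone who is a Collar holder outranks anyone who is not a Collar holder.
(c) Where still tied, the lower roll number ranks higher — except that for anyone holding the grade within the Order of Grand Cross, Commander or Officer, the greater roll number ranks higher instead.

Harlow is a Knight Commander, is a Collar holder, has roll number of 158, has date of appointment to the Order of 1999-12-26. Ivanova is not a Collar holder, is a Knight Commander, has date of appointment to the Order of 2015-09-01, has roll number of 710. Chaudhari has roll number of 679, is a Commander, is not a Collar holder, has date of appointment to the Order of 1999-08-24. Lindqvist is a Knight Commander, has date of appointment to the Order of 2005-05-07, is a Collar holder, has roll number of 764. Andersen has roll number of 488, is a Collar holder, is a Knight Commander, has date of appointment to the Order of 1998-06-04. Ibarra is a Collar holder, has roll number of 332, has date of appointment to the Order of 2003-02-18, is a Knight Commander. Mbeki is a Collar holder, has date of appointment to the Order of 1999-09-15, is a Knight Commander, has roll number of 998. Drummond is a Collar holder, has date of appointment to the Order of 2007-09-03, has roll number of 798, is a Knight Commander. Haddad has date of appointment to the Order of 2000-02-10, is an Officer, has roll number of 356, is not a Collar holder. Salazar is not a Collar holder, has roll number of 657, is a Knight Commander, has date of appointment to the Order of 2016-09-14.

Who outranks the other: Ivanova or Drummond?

By grade within the Order: Harlow, Ibarra, Andersen, Lindqvist, Drummond, Mbeki, Salazar and Ivanova (Knight Commander); then Chaudhari (Commander); then Haddad (Officer).
Among Harlow, Ibarra, Andersen, Lindqvist, Drummond, Mbeki, Salazar and Ivanova, a Collar holder before not a Collar holder: Harlow, Ibarra, Andersen, Lindqvist, Drummond and Mbeki (a Collar holder) before Salazar and Ivanova (not a Collar holder).
Among Harlow, Ibarra, Andersen, Lindqvist, Drummond and Mbeki, by roll number (lower first): Harlow (158) before Ibarra (332) before Andersen (488) before Lindqvist (764) before Drummond (798) before Mbeki (998).
Among Salazar and Ivanova, by roll number (lower first): Salazar (657) before Ivanova (710).
So Drummond takes precedence.

Drummond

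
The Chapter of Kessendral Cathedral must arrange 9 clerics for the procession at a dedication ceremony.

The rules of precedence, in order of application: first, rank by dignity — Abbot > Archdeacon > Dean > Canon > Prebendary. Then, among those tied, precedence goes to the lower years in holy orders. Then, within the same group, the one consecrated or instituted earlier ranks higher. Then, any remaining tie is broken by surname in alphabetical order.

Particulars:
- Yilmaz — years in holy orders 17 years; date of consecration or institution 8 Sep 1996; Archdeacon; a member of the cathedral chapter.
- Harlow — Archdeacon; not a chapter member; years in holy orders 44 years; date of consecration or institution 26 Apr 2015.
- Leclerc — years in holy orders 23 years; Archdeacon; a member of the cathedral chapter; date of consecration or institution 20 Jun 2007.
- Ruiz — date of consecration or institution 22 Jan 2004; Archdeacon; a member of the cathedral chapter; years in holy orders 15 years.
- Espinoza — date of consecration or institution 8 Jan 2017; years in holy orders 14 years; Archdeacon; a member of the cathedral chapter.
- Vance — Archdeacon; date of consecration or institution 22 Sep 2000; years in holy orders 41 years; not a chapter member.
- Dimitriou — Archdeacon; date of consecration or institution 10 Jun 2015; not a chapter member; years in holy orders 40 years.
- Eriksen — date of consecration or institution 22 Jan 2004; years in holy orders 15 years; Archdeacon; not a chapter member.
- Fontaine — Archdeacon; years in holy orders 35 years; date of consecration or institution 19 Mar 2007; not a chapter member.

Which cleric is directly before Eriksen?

By dignity: Espinoza, Eriksen, Ruiz, Yilmaz, Leclerc, Fontaine, Dimitriou, Vance and Harlow (Archdeacon).
Among Espinoza, Eriksen, Ruiz, Yilmaz, Leclerc, Fontaine, Dimitriou, Vance and Harlow, by years in holy orders (lower first): Espinoza (14 years) before Eriksen and Ruiz (15 years) before Yilmaz (17 years) before Leclerc (23 years) before Fontaine (35 years) before Dimitriou (40 years) before Vance (41 years) before Harlow (44 years).
Eriksen and Ruiz both have date of consecration or institution 22 Jan 2004, so the next rule applies.
Among Eriksen and Ruiz, alphabetically by surname: Eriksen before Ruiz.
Order: Espinoza, Eriksen, Ruiz, Yilmaz, Leclerc, Fontaine, Dimitriou, Vance, Harlow.

Espinoza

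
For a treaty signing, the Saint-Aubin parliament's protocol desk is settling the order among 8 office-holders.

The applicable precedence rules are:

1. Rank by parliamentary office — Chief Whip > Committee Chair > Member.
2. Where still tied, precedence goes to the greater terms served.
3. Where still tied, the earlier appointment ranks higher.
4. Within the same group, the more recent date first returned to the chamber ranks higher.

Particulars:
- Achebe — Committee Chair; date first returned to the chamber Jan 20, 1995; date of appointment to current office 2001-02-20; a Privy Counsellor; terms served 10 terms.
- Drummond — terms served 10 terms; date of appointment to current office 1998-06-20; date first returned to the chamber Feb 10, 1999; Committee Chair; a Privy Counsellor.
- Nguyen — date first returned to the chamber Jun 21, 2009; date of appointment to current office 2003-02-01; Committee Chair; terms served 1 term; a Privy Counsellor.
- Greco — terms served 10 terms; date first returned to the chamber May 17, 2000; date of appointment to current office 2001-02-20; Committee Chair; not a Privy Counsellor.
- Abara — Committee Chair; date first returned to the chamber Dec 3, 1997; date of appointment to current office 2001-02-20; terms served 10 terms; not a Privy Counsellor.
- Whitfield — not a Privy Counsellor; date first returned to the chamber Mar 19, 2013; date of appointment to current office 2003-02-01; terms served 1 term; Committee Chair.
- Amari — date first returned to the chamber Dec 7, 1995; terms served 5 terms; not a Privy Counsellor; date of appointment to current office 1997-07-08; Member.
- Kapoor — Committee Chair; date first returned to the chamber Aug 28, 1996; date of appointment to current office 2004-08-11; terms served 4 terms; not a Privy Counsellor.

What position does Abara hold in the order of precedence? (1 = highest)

By parliamentary office: Drummond, Greco, Abara, Achebe, Kapoor, Whitfield and Nguyen (Committee Chair); then Amari (Member).
Among Drummond, Greco, Abara, Achebe, Kapoor, Whitfield and Nguyen, by terms served (higher first): Drummond, Greco, Abara and Achebe (10 terms) before Kapoor (4 terms) before Whitfield and Nguyen (1 term).
Among Drummond, Greco, Abara and Achebe, by date of appointment to current office (earlier first): Drummond (1998-06-20) before Greco, Abara and Achebe (2001-02-20).
Among Greco, Abara and Achebe, by date first returned to the chamber (later first): Greco (May 17, 2000) before Abara (Dec 3, 1997) before Achebe (Jan 20, 1995).
Whitfield and Nguyen both have date of appointment to current office 2003-02-01, so the next rule applies.
Among Whitfield and Nguyen, by date first returned to the chamber (later first): Whitfield (Mar 19, 2013) before Nguyen (Jun 21, 2009).
Order: Drummond, Greco, Abara, Achebe, Kapoor, Whitfield, Nguyen, Amari. So position 3.

3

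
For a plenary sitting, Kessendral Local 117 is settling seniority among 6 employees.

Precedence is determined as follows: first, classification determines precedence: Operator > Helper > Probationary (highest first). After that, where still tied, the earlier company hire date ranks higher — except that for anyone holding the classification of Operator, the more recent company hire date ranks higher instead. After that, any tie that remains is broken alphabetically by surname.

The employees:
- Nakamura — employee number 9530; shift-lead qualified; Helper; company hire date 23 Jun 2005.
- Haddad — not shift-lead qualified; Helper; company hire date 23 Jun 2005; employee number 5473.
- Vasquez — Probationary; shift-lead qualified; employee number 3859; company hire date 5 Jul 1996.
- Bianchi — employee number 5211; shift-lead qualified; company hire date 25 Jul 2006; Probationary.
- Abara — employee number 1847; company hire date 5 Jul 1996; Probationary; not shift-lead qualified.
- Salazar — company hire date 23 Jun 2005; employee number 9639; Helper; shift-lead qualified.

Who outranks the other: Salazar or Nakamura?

By classification: Haddad, Nakamura and Salazar (Helper); then Abara, Vasquez and Bianchi (Probationary).
Haddad, Nakamura and Salazar all have company hire date 23 Jun 2005, so the next rule applies.
Among Haddad, Nakamura and Salazar, alphabetically by surname: Haddad before Nakamura before Salazar.
Among Abara, Vasquez and Bianchi, by company hire date (earlier first): Abara and Vasquez (5 Jul 1996) before Bianchi (25 Jul 2006).
Among Abara and Vasquez, alphabetically by surname: Abara before Vasquez.
So Nakamura takes precedence.

Nakamura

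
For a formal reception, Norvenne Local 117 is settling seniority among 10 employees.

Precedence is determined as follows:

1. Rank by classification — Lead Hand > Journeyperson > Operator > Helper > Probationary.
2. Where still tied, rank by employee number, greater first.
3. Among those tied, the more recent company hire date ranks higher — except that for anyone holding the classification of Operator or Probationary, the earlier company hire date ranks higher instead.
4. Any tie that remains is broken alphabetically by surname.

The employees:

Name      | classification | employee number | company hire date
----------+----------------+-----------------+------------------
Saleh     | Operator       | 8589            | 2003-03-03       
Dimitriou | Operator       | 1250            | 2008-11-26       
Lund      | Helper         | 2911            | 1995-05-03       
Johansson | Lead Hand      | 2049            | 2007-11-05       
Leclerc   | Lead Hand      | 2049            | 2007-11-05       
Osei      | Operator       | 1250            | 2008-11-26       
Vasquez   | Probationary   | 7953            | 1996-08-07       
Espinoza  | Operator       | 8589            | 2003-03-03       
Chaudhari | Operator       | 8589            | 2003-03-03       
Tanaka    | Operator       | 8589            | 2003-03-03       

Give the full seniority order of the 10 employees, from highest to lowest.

By classification: Johansson and Leclerc (Lead Hand); then Chaudhari, Espinoza, Saleh, Tanaka, Dimitriou and Osei (Operator); then Lund (Helper); then Vasquez (Probationary).
Johansson and Leclerc both have employee number 2049, so the next rule applies.
Johansson and Leclerc both have company hire date 2007-11-05, so the next rule applies.
Among Johansson and Leclerc, alphabetically by surname: Johansson before Leclerc.
Among Chaudhari, Espinoza, Saleh, Tanaka, Dimitriou and Osei, by employee number (higher first): Chaudhari, Espinoza, Saleh and Tanaka (8589) before Dimitriou and Osei (1250).
Chaudhari, Espinoza, Saleh and Tanaka all have company hire date 2003-03-03, so the next rule applies.
Among Chaudhari, Espinoza, Saleh and Tanaka, alphabetically by surname: Chaudhari before Espinoza before Saleh before Tanaka.
Dimitriou and Osei both have company hire date 2008-11-26, so the next rule applies.
Among Dimitriou and Osei, alphabetically by surname: Dimitriou before Osei.
Full order: Johansson, Leclerc, Chaudhari, Espinoza, Saleh, Tanaka, Dimitriou, Osei, Lund, Vasquez.

Johansson, Leclerc, Chaudhari, Espinoza, Saleh, Tanaka, Dimitriou, Osei, Lund, Vasquez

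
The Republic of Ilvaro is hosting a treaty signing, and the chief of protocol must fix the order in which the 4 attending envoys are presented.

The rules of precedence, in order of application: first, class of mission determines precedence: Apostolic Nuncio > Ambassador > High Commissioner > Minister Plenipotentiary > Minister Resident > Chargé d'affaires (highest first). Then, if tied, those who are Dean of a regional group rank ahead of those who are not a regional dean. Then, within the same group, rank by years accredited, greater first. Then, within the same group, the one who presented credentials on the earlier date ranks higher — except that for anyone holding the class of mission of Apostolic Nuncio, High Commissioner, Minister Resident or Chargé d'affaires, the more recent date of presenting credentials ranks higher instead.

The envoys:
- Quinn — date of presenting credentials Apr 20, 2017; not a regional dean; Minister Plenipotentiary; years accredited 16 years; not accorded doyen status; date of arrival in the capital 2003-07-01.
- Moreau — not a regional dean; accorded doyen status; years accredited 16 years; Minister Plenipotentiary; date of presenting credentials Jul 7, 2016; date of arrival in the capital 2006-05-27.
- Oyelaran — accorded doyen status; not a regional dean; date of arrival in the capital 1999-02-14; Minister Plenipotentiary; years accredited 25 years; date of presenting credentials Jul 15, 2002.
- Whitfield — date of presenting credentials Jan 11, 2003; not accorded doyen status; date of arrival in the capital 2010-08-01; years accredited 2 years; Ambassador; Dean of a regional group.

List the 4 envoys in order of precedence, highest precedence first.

By class of mission: Whitfield (Ambassador); then Oyelaran, Moreau and Quinn (Minister Plenipotentiary).
Oyelaran, Moreau and Quinn are each not a regional dean, so the next rule applies.
Among Oyelaran, Moreau and Quinn, by years accredited (higher first): Oyelaran (25 years) before Moreau and Quinn (16 years).
Among Moreau and Quinn, by date of presenting credentials (earlier first): Moreau (Jul 7, 2016) before Quinn (Apr 20, 2017).
Full order: Whitfield, Oyelaran, Moreau, Quinn.

Whitfield, Oyelaran, Moreau, Quinn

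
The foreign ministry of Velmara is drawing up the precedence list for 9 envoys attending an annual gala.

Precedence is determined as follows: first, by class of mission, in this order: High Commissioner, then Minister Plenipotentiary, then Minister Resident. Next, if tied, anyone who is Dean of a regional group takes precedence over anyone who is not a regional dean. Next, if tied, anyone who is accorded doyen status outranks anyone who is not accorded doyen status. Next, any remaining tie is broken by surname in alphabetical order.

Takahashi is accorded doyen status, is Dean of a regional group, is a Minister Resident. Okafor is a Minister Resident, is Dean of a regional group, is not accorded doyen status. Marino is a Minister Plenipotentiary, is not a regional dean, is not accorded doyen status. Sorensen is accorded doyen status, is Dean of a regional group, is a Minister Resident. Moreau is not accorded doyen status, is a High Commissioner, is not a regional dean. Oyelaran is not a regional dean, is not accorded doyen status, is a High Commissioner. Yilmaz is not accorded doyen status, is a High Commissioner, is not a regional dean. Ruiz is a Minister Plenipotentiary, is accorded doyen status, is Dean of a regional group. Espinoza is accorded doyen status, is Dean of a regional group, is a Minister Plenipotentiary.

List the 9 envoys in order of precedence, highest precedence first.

Moreau, Oyelaran, Yilmaz, Espinoza, Ruiz, Marino, Sorensen, Takahashi, Okafor

By class of mission: Moreau, Oyelaran and Yilmaz (High Commissioner); then Espinoza, Ruiz and Marino (Minister Plenipotentiary); then Sorensen, Takahashi and Okafor (Minister Resident).
Moreau, Oyelaran and Yilmaz are each not a regional dean, so the next rule applies.
Moreau, Oyelaran and Yilmaz are each not accorded doyen status, so the next rule applies.
Among Moreau, Oyelaran and Yilmaz, alphabetically by surname: Moreau before Oyelaran before Yilmaz.
Among Espinoza, Ruiz and Marino, Dean of a regional group before not a regional dean: Espinoza and Ruiz (Dean of a regional group) before Marino (not a regional dean).
Espinoza and Ruiz are each accorded doyen status, so the next rule applies.
Among Espinoza and Ruiz, alphabetically by surname: Espinoza before Ruiz.
Sorensen, Takahashi and Okafor are each Dean of a regional group, so the next rule applies.
Among Sorensen, Takahashi and Okafor, accorded doyen status before not accorded doyen status: Sorensen and Takahashi (accorded doyen status) before Okafor (not accorded doyen status).
Among Sorensen and Takahashi, alphabetically by surname: Sorensen before Takahashi.
Full order: Moreau, Oyelaran, Yilmaz, Espinoza, Ruiz, Marino, Sorensen, Takahashi, Okafor.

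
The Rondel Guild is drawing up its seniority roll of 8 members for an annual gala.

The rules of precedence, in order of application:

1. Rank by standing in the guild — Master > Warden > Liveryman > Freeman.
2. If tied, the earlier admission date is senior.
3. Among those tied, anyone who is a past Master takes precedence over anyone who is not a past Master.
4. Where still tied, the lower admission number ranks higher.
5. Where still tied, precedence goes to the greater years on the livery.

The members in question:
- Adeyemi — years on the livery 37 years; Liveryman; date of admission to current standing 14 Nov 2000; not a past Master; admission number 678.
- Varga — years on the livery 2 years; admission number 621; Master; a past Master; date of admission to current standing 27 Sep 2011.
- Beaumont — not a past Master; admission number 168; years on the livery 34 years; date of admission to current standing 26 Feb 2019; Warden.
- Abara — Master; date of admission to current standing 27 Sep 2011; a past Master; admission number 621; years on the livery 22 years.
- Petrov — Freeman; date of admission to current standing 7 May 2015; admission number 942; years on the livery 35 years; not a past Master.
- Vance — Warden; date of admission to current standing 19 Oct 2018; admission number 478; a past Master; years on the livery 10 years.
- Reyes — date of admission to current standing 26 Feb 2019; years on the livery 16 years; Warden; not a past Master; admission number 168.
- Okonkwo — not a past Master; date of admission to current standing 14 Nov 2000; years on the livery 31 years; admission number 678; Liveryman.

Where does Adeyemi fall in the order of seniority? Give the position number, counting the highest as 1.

6

By standing in the guild: Abara and Varga (Master); then Vance, Beaumont and Reyes (Warden); then Adeyemi and Okonkwo (Liveryman); then Petrov (Freeman).
Abara and Varga both have date of admission to current standing 27 Sep 2011, so the next rule applies.
Abara and Varga are each a past Master, so the next rule applies.
Abara and Varga both have admission number 621, so the next rule applies.
Among Abara and Varga, by years on the livery (higher first): Abara (22 years) before Varga (2 years).
Among Vance, Beaumont and Reyes, by date of admission to current standing (earlier first): Vance (19 Oct 2018) before Beaumont and Reyes (26 Feb 2019).
Beaumont and Reyes are each not a past Master, so the next rule applies.
Beaumont and Reyes both have admission number 168, so the next rule applies.
Among Beaumont and Reyes, by years on the livery (higher first): Beaumont (34 years) before Reyes (16 years).
Adeyemi and Okonkwo both have date of admission to current standing 14 Nov 2000, so the next rule applies.
Adeyemi and Okonkwo are each not a past Master, so the next rule applies.
Adeyemi and Okonkwo both have admission number 678, so the next rule applies.
Among Adeyemi and Okonkwo, by years on the livery (higher first): Adeyemi (37 years) before Okonkwo (31 years).
Order: Abara, Varga, Vance, Beaumont, Reyes, Adeyemi, Okonkwo, Petrov. So position 6.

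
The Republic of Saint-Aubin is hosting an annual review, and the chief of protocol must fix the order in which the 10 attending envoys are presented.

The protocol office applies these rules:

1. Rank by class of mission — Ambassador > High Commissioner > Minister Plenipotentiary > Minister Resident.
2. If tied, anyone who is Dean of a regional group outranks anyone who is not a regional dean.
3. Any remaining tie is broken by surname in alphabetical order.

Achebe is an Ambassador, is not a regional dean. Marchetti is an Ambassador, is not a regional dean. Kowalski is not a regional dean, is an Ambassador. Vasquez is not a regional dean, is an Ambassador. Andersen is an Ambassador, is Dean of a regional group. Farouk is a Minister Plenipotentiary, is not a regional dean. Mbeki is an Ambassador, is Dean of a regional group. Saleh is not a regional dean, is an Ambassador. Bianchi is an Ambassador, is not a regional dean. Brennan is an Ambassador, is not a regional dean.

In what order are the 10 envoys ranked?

By class of mission: Andersen, Mbeki, Achebe, Bianchi, Brennan, Kowalski, Marchetti, Saleh and Vasquez (Ambassador); then Farouk (Minister Plenipotentiary).
Among Andersen, Mbeki, Achebe, Bianchi, Brennan, Kowalski, Marchetti, Saleh and Vasquez, Dean of a regional group before not a regional dean: Andersen and Mbeki (Dean of a regional group) before Achebe, Bianchi, Brennan, Kowalski, Marchetti, Saleh and Vasquez (not a regional dean).
Among Andersen and Mbeki, alphabetically by surname: Andersen before Mbeki.
Among Achebe, Bianchi, Brennan, Kowalski, Marchetti, Saleh and Vasquez, alphabetically by surname: Achebe before Bianchi before Brennan before Kowalski before Marchetti before Saleh before Vasquez.
Full order: Andersen, Mbeki, Achebe, Bianchi, Brennan, Kowalski, Marchetti, Saleh, Vasquez, Farouk.

Andersen, Mbeki, Achebe, Bianchi, Brennan, Kowalski, Marchetti, Saleh, Vasquez, Farouk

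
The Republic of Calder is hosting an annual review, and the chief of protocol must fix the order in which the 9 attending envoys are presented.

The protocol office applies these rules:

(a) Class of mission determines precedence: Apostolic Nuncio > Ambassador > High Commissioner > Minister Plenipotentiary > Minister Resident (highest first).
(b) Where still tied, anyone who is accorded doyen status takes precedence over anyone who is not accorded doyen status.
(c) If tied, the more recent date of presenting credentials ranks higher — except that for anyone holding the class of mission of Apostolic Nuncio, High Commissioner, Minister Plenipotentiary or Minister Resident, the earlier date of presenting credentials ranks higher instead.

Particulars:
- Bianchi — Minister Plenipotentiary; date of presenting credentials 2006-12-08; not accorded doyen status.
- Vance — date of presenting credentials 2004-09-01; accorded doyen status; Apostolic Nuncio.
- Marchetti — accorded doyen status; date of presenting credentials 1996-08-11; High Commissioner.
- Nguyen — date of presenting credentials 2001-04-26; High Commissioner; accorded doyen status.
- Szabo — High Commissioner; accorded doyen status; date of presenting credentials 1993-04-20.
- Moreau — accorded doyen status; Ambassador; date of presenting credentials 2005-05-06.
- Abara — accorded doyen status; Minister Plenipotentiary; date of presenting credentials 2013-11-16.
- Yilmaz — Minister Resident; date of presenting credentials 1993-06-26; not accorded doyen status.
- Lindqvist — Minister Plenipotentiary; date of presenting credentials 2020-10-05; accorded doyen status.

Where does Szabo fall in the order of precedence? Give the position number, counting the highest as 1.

3

By class of mission: Vance (Apostolic Nuncio); then Moreau (Ambassador); then Szabo, Marchetti and Nguyen (High Commissioner); then Abara, Lindqvist and Bianchi (Minister Plenipotentiary); then Yilmaz (Minister Resident).
Szabo, Marchetti and Nguyen are each accorded doyen status, so the next rule applies.
Among Szabo, Marchetti and Nguyen, by date of presenting credentials (earlier first) (reversed rule for this group): Szabo (1993-04-20) before Marchetti (1996-08-11) before Nguyen (2001-04-26).
Among Abara, Lindqvist and Bianchi, accorded doyen status before not accorded doyen status: Abara and Lindqvist (accorded doyen status) before Bianchi (not accorded doyen status).
Among Abara and Lindqvist, by date of presenting credentials (earlier first) (reversed rule for this group): Abara (2013-11-16) before Lindqvist (2020-10-05).
Order: Vance, Moreau, Szabo, Marchetti, Nguyen, Abara, Lindqvist, Bianchi, Yilmaz. So position 3.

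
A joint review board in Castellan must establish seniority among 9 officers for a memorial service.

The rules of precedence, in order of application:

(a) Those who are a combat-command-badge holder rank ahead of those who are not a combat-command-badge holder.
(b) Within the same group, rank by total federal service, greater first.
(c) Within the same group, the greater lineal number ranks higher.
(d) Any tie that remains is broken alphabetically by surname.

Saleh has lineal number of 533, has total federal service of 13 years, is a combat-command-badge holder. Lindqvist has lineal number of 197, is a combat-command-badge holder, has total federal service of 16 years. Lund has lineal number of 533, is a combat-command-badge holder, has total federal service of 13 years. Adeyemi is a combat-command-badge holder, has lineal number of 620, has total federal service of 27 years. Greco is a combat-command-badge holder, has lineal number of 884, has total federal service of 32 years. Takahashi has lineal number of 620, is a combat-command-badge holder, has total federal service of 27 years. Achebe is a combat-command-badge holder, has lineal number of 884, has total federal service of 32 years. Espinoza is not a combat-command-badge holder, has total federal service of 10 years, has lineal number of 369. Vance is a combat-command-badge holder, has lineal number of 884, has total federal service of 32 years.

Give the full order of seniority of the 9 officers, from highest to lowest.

By the first rule: Achebe, Greco, Vance, Adeyemi, Takahashi, Lindqvist, Lund and Saleh (each a combat-command-badge holder); then Espinoza (not a combat-command-badge holder).
Among Achebe, Greco, Vance, Adeyemi, Takahashi, Lindqvist, Lund and Saleh, by total federal service (higher first): Achebe, Greco and Vance (32 years) before Adeyemi and Takahashi (27 years) before Lindqvist (16 years) before Lund and Saleh (13 years).
Achebe, Greco and Vance all have lineal number 884, so the next rule applies.
Among Achebe, Greco and Vance, alphabetically by surname: Achebe before Greco before Vance.
Adeyemi and Takahashi both have lineal number 620, so the next rule applies.
Among Adeyemi and Takahashi, alphabetically by surname: Adeyemi before Takahashi.
Lund and Saleh both have lineal number 533, so the next rule applies.
Among Lund and Saleh, alphabetically by surname: Lund before Saleh.
Full order: Achebe, Greco, Vance, Adeyemi, Takahashi, Lindqvist, Lund, Saleh, Espinoza.

Achebe, Greco, Vance, Adeyemi, Takahashi, Lindqvist, Lund, Saleh, Espinoza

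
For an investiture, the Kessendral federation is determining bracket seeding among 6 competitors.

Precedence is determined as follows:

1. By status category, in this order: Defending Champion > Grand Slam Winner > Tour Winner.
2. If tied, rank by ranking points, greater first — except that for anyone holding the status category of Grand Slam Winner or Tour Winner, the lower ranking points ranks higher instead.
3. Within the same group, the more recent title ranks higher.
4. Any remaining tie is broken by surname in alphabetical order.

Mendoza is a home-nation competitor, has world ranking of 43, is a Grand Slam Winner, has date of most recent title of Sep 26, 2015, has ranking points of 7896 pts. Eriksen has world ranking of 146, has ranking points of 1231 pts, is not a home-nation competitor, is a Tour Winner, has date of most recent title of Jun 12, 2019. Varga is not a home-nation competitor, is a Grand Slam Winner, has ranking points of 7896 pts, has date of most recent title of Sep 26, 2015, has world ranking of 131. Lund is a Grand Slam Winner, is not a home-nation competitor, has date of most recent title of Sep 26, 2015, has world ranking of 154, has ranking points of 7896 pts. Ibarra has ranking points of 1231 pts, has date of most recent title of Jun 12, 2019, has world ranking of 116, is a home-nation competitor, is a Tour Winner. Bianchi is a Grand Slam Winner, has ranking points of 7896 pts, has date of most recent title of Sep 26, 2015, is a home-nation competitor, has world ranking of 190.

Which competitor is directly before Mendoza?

Lund

By status category: Bianchi, Lund, Mendoza and Varga (Grand Slam Winner); then Eriksen and Ibarra (Tour Winner).
Bianchi, Lund, Mendoza and Varga all have ranking points 7896 pts, so the next rule applies.
Bianchi, Lund, Mendoza and Varga all have date of most recent title Sep 26, 2015, so the next rule applies.
Among Bianchi, Lund, Mendoza and Varga, alphabetically by surname: Bianchi before Lund before Mendoza before Varga.
Eriksen and Ibarra both have ranking points 1231 pts, so the next rule applies.
Eriksen and Ibarra both have date of most recent title Jun 12, 2019, so the next rule applies.
Among Eriksen and Ibarra, alphabetically by surname: Eriksen before Ibarra.
Order: Bianchi, Lund, Mendoza, Varga, Eriksen, Ibarra.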